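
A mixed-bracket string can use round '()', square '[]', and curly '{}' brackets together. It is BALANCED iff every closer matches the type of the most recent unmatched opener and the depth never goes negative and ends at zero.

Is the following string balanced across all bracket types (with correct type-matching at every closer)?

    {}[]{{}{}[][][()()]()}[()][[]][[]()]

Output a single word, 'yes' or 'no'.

pos 0: push '{'; stack = {
pos 1: '}' matches '{'; pop; stack = (empty)
pos 2: push '['; stack = [
pos 3: ']' matches '['; pop; stack = (empty)
pos 4: push '{'; stack = {
pos 5: push '{'; stack = {{
pos 6: '}' matches '{'; pop; stack = {
pos 7: push '{'; stack = {{
pos 8: '}' matches '{'; pop; stack = {
pos 9: push '['; stack = {[
pos 10: ']' matches '['; pop; stack = {
pos 11: push '['; stack = {[
pos 12: ']' matches '['; pop; stack = {
pos 13: push '['; stack = {[
pos 14: push '('; stack = {[(
pos 15: ')' matches '('; pop; stack = {[
pos 16: push '('; stack = {[(
pos 17: ')' matches '('; pop; stack = {[
pos 18: ']' matches '['; pop; stack = {
pos 19: push '('; stack = {(
pos 20: ')' matches '('; pop; stack = {
pos 21: '}' matches '{'; pop; stack = (empty)
pos 22: push '['; stack = [
pos 23: push '('; stack = [(
pos 24: ')' matches '('; pop; stack = [
pos 25: ']' matches '['; pop; stack = (empty)
pos 26: push '['; stack = [
pos 27: push '['; stack = [[
pos 28: ']' matches '['; pop; stack = [
pos 29: ']' matches '['; pop; stack = (empty)
pos 30: push '['; stack = [
pos 31: push '['; stack = [[
pos 32: ']' matches '['; pop; stack = [
pos 33: push '('; stack = [(
pos 34: ')' matches '('; pop; stack = [
pos 35: ']' matches '['; pop; stack = (empty)
end: stack empty → VALID
Verdict: properly nested → yes

Answer: yes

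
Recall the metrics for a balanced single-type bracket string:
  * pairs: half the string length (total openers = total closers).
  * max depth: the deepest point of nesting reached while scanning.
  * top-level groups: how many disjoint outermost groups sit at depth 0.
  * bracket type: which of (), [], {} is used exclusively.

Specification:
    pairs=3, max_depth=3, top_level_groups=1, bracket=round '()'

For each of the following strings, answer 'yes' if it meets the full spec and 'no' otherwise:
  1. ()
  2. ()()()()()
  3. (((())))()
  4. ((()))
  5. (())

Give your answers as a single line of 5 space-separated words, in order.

Answer: no no no yes no

Derivation:
String 1 '()': depth seq [1 0]
  -> pairs=1 depth=1 groups=1 -> no
String 2 '()()()()()': depth seq [1 0 1 0 1 0 1 0 1 0]
  -> pairs=5 depth=1 groups=5 -> no
String 3 '(((())))()': depth seq [1 2 3 4 3 2 1 0 1 0]
  -> pairs=5 depth=4 groups=2 -> no
String 4 '((()))': depth seq [1 2 3 2 1 0]
  -> pairs=3 depth=3 groups=1 -> yes
String 5 '(())': depth seq [1 2 1 0]
  -> pairs=2 depth=2 groups=1 -> no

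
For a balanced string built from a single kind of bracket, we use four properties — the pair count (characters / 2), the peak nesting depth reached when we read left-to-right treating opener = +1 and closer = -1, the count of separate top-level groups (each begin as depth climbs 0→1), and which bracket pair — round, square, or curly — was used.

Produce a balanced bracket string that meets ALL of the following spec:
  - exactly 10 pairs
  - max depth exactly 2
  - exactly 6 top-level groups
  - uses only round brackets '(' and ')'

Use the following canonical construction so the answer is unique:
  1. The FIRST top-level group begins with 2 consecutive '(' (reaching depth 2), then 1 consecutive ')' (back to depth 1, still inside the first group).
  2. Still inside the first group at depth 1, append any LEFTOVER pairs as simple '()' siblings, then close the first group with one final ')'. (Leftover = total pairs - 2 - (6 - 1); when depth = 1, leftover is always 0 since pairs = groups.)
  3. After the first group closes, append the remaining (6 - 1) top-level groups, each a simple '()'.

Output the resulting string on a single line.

Spec: pairs=10 depth=2 groups=6
Leftover pairs = 10 - 2 - (6-1) = 3
First group: deep chain of depth 2 + 3 sibling pairs
Remaining 5 groups: simple '()' each

Answer: (()()()())()()()()()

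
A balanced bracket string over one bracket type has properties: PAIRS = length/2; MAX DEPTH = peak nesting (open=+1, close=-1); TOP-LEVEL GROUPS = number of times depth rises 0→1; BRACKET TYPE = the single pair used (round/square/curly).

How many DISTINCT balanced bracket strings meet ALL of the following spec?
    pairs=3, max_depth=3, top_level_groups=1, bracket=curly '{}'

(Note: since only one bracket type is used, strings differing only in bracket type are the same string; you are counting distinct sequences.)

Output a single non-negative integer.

Answer: 1

Derivation:
Spec: pairs=3 depth=3 groups=1
Count(depth <= 3) = 2
Count(depth <= 2) = 1
Count(depth == 3) = 2 - 1 = 1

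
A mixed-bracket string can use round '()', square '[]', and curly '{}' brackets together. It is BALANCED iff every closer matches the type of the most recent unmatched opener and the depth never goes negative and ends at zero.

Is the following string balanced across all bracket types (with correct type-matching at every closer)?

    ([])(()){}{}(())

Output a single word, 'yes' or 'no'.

pos 0: push '('; stack = (
pos 1: push '['; stack = ([
pos 2: ']' matches '['; pop; stack = (
pos 3: ')' matches '('; pop; stack = (empty)
pos 4: push '('; stack = (
pos 5: push '('; stack = ((
pos 6: ')' matches '('; pop; stack = (
pos 7: ')' matches '('; pop; stack = (empty)
pos 8: push '{'; stack = {
pos 9: '}' matches '{'; pop; stack = (empty)
pos 10: push '{'; stack = {
pos 11: '}' matches '{'; pop; stack = (empty)
pos 12: push '('; stack = (
pos 13: push '('; stack = ((
pos 14: ')' matches '('; pop; stack = (
pos 15: ')' matches '('; pop; stack = (empty)
end: stack empty → VALID
Verdict: properly nested → yes

Answer: yes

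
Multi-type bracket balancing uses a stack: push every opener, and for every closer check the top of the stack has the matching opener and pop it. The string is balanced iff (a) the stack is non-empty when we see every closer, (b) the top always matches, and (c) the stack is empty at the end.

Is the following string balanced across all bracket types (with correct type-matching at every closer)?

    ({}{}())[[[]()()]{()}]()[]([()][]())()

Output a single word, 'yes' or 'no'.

Answer: yes

Derivation:
pos 0: push '('; stack = (
pos 1: push '{'; stack = ({
pos 2: '}' matches '{'; pop; stack = (
pos 3: push '{'; stack = ({
pos 4: '}' matches '{'; pop; stack = (
pos 5: push '('; stack = ((
pos 6: ')' matches '('; pop; stack = (
pos 7: ')' matches '('; pop; stack = (empty)
pos 8: push '['; stack = [
pos 9: push '['; stack = [[
pos 10: push '['; stack = [[[
pos 11: ']' matches '['; pop; stack = [[
pos 12: push '('; stack = [[(
pos 13: ')' matches '('; pop; stack = [[
pos 14: push '('; stack = [[(
pos 15: ')' matches '('; pop; stack = [[
pos 16: ']' matches '['; pop; stack = [
pos 17: push '{'; stack = [{
pos 18: push '('; stack = [{(
pos 19: ')' matches '('; pop; stack = [{
pos 20: '}' matches '{'; pop; stack = [
pos 21: ']' matches '['; pop; stack = (empty)
pos 22: push '('; stack = (
pos 23: ')' matches '('; pop; stack = (empty)
pos 24: push '['; stack = [
pos 25: ']' matches '['; pop; stack = (empty)
pos 26: push '('; stack = (
pos 27: push '['; stack = ([
pos 28: push '('; stack = ([(
pos 29: ')' matches '('; pop; stack = ([
pos 30: ']' matches '['; pop; stack = (
pos 31: push '['; stack = ([
pos 32: ']' matches '['; pop; stack = (
pos 33: push '('; stack = ((
pos 34: ')' matches '('; pop; stack = (
pos 35: ')' matches '('; pop; stack = (empty)
pos 36: push '('; stack = (
pos 37: ')' matches '('; pop; stack = (empty)
end: stack empty → VALID
Verdict: properly nested → yes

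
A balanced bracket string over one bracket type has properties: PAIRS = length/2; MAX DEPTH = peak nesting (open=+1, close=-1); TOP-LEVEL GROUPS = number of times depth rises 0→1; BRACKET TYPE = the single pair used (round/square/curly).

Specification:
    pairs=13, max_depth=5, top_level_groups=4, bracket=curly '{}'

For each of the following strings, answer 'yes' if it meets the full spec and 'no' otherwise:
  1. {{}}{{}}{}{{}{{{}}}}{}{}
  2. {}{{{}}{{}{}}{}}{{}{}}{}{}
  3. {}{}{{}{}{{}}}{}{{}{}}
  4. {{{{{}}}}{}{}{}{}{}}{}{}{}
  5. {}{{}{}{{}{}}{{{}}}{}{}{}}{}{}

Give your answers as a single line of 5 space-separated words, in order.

Answer: no no no yes no

Derivation:
String 1 '{{}}{{}}{}{{}{{{}}}}{}{}': depth seq [1 2 1 0 1 2 1 0 1 0 1 2 1 2 3 4 3 2 1 0 1 0 1 0]
  -> pairs=12 depth=4 groups=6 -> no
String 2 '{}{{{}}{{}{}}{}}{{}{}}{}{}': depth seq [1 0 1 2 3 2 1 2 3 2 3 2 1 2 1 0 1 2 1 2 1 0 1 0 1 0]
  -> pairs=13 depth=3 groups=5 -> no
String 3 '{}{}{{}{}{{}}}{}{{}{}}': depth seq [1 0 1 0 1 2 1 2 1 2 3 2 1 0 1 0 1 2 1 2 1 0]
  -> pairs=11 depth=3 groups=5 -> no
String 4 '{{{{{}}}}{}{}{}{}{}}{}{}{}': depth seq [1 2 3 4 5 4 3 2 1 2 1 2 1 2 1 2 1 2 1 0 1 0 1 0 1 0]
  -> pairs=13 depth=5 groups=4 -> yes
String 5 '{}{{}{}{{}{}}{{{}}}{}{}{}}{}{}': depth seq [1 0 1 2 1 2 1 2 3 2 3 2 1 2 3 4 3 2 1 2 1 2 1 2 1 0 1 0 1 0]
  -> pairs=15 depth=4 groups=4 -> no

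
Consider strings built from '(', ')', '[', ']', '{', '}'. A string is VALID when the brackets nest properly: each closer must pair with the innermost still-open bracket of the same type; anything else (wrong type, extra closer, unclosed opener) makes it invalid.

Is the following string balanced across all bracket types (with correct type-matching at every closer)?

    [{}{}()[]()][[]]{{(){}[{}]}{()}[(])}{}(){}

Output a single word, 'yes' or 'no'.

pos 0: push '['; stack = [
pos 1: push '{'; stack = [{
pos 2: '}' matches '{'; pop; stack = [
pos 3: push '{'; stack = [{
pos 4: '}' matches '{'; pop; stack = [
pos 5: push '('; stack = [(
pos 6: ')' matches '('; pop; stack = [
pos 7: push '['; stack = [[
pos 8: ']' matches '['; pop; stack = [
pos 9: push '('; stack = [(
pos 10: ')' matches '('; pop; stack = [
pos 11: ']' matches '['; pop; stack = (empty)
pos 12: push '['; stack = [
pos 13: push '['; stack = [[
pos 14: ']' matches '['; pop; stack = [
pos 15: ']' matches '['; pop; stack = (empty)
pos 16: push '{'; stack = {
pos 17: push '{'; stack = {{
pos 18: push '('; stack = {{(
pos 19: ')' matches '('; pop; stack = {{
pos 20: push '{'; stack = {{{
pos 21: '}' matches '{'; pop; stack = {{
pos 22: push '['; stack = {{[
pos 23: push '{'; stack = {{[{
pos 24: '}' matches '{'; pop; stack = {{[
pos 25: ']' matches '['; pop; stack = {{
pos 26: '}' matches '{'; pop; stack = {
pos 27: push '{'; stack = {{
pos 28: push '('; stack = {{(
pos 29: ')' matches '('; pop; stack = {{
pos 30: '}' matches '{'; pop; stack = {
pos 31: push '['; stack = {[
pos 32: push '('; stack = {[(
pos 33: saw closer ']' but top of stack is '(' (expected ')') → INVALID
Verdict: type mismatch at position 33: ']' closes '(' → no

Answer: no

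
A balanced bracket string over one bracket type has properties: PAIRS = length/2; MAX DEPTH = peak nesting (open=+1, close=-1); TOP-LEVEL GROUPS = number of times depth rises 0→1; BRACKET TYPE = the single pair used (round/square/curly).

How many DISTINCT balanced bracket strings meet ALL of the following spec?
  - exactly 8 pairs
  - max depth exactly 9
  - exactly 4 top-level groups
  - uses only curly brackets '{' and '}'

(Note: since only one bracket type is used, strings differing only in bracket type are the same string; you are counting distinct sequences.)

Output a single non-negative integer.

Spec: pairs=8 depth=9 groups=4
Count(depth <= 9) = 165
Count(depth <= 8) = 165
Count(depth == 9) = 165 - 165 = 0

Answer: 0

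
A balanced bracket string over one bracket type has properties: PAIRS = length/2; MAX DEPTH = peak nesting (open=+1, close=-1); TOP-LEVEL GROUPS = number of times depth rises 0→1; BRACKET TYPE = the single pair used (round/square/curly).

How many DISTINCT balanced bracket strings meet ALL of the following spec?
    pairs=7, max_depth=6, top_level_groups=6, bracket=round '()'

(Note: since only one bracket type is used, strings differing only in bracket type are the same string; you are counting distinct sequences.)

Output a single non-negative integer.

Spec: pairs=7 depth=6 groups=6
Count(depth <= 6) = 6
Count(depth <= 5) = 6
Count(depth == 6) = 6 - 6 = 0

Answer: 0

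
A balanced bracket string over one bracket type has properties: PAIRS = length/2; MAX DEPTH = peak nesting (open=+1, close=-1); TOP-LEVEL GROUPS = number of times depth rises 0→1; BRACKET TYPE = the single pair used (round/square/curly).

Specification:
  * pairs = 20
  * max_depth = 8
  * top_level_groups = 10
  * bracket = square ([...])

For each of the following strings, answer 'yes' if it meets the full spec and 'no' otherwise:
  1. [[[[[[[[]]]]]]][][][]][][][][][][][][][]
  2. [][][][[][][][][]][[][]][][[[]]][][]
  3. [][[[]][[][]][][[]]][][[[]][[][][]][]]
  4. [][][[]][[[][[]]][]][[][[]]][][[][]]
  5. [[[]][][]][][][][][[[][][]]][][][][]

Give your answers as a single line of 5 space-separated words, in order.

String 1 '[[[[[[[[]]]]]]][][][]][][][][][][][][][]': depth seq [1 2 3 4 5 6 7 8 7 6 5 4 3 2 1 2 1 2 1 2 1 0 1 0 1 0 1 0 1 0 1 0 1 0 1 0 1 0 1 0]
  -> pairs=20 depth=8 groups=10 -> yes
String 2 '[][][][[][][][][]][[][]][][[[]]][][]': depth seq [1 0 1 0 1 0 1 2 1 2 1 2 1 2 1 2 1 0 1 2 1 2 1 0 1 0 1 2 3 2 1 0 1 0 1 0]
  -> pairs=18 depth=3 groups=9 -> no
String 3 '[][[[]][[][]][][[]]][][[[]][[][][]][]]': depth seq [1 0 1 2 3 2 1 2 3 2 3 2 1 2 1 2 3 2 1 0 1 0 1 2 3 2 1 2 3 2 3 2 3 2 1 2 1 0]
  -> pairs=19 depth=3 groups=4 -> no
String 4 '[][][[]][[[][[]]][]][[][[]]][][[][]]': depth seq [1 0 1 0 1 2 1 0 1 2 3 2 3 4 3 2 1 2 1 0 1 2 1 2 3 2 1 0 1 0 1 2 1 2 1 0]
  -> pairs=18 depth=4 groups=7 -> no
String 5 '[[[]][][]][][][][][[[][][]]][][][][]': depth seq [1 2 3 2 1 2 1 2 1 0 1 0 1 0 1 0 1 0 1 2 3 2 3 2 3 2 1 0 1 0 1 0 1 0 1 0]
  -> pairs=18 depth=3 groups=10 -> no

Answer: yes no no no no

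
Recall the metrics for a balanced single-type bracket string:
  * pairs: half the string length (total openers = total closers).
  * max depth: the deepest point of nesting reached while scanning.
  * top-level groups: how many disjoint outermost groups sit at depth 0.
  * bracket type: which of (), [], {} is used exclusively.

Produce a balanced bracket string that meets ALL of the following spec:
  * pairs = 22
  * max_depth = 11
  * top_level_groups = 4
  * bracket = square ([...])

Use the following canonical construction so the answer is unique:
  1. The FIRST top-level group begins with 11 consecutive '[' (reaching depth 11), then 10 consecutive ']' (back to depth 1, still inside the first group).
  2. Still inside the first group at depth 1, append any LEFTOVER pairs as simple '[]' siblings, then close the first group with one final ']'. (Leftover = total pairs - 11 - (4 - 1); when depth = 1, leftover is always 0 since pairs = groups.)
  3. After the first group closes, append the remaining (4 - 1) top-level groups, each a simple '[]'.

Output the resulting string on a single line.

Answer: [[[[[[[[[[[]]]]]]]]]][][][][][][][][]][][][]

Derivation:
Spec: pairs=22 depth=11 groups=4
Leftover pairs = 22 - 11 - (4-1) = 8
First group: deep chain of depth 11 + 8 sibling pairs
Remaining 3 groups: simple '[]' each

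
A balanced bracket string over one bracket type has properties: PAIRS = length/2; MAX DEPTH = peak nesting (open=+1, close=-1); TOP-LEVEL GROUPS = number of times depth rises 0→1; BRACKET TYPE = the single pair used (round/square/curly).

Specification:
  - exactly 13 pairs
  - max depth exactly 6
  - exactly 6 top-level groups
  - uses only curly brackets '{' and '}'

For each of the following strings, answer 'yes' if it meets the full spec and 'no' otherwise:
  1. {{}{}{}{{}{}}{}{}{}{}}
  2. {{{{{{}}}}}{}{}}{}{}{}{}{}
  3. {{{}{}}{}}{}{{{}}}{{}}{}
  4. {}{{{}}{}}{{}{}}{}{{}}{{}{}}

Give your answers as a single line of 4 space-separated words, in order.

String 1 '{{}{}{}{{}{}}{}{}{}{}}': depth seq [1 2 1 2 1 2 1 2 3 2 3 2 1 2 1 2 1 2 1 2 1 0]
  -> pairs=11 depth=3 groups=1 -> no
String 2 '{{{{{{}}}}}{}{}}{}{}{}{}{}': depth seq [1 2 3 4 5 6 5 4 3 2 1 2 1 2 1 0 1 0 1 0 1 0 1 0 1 0]
  -> pairs=13 depth=6 groups=6 -> yes
String 3 '{{{}{}}{}}{}{{{}}}{{}}{}': depth seq [1 2 3 2 3 2 1 2 1 0 1 0 1 2 3 2 1 0 1 2 1 0 1 0]
  -> pairs=12 depth=3 groups=5 -> no
String 4 '{}{{{}}{}}{{}{}}{}{{}}{{}{}}': depth seq [1 0 1 2 3 2 1 2 1 0 1 2 1 2 1 0 1 0 1 2 1 0 1 2 1 2 1 0]
  -> pairs=14 depth=3 groups=6 -> no

Answer: no yes no no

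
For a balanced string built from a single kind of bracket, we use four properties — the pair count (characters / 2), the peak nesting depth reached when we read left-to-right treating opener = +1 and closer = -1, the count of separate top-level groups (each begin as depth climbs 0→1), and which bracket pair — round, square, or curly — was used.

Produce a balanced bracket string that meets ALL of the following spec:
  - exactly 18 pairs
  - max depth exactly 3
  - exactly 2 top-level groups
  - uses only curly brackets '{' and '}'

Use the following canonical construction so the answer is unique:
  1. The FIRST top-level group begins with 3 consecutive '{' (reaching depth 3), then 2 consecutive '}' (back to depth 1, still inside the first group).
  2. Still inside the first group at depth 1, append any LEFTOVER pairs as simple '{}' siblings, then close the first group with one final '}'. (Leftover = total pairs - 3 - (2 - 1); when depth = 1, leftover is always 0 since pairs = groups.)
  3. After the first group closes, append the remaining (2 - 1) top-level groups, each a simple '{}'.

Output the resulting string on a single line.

Answer: {{{}}{}{}{}{}{}{}{}{}{}{}{}{}{}{}}{}

Derivation:
Spec: pairs=18 depth=3 groups=2
Leftover pairs = 18 - 3 - (2-1) = 14
First group: deep chain of depth 3 + 14 sibling pairs
Remaining 1 groups: simple '{}' each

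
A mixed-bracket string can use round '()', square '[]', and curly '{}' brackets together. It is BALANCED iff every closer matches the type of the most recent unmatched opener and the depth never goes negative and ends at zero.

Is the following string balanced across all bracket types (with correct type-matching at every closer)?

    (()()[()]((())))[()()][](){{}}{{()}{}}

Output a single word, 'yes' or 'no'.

pos 0: push '('; stack = (
pos 1: push '('; stack = ((
pos 2: ')' matches '('; pop; stack = (
pos 3: push '('; stack = ((
pos 4: ')' matches '('; pop; stack = (
pos 5: push '['; stack = ([
pos 6: push '('; stack = ([(
pos 7: ')' matches '('; pop; stack = ([
pos 8: ']' matches '['; pop; stack = (
pos 9: push '('; stack = ((
pos 10: push '('; stack = (((
pos 11: push '('; stack = ((((
pos 12: ')' matches '('; pop; stack = (((
pos 13: ')' matches '('; pop; stack = ((
pos 14: ')' matches '('; pop; stack = (
pos 15: ')' matches '('; pop; stack = (empty)
pos 16: push '['; stack = [
pos 17: push '('; stack = [(
pos 18: ')' matches '('; pop; stack = [
pos 19: push '('; stack = [(
pos 20: ')' matches '('; pop; stack = [
pos 21: ']' matches '['; pop; stack = (empty)
pos 22: push '['; stack = [
pos 23: ']' matches '['; pop; stack = (empty)
pos 24: push '('; stack = (
pos 25: ')' matches '('; pop; stack = (empty)
pos 26: push '{'; stack = {
pos 27: push '{'; stack = {{
pos 28: '}' matches '{'; pop; stack = {
pos 29: '}' matches '{'; pop; stack = (empty)
pos 30: push '{'; stack = {
pos 31: push '{'; stack = {{
pos 32: push '('; stack = {{(
pos 33: ')' matches '('; pop; stack = {{
pos 34: '}' matches '{'; pop; stack = {
pos 35: push '{'; stack = {{
pos 36: '}' matches '{'; pop; stack = {
pos 37: '}' matches '{'; pop; stack = (empty)
end: stack empty → VALID
Verdict: properly nested → yes

Answer: yes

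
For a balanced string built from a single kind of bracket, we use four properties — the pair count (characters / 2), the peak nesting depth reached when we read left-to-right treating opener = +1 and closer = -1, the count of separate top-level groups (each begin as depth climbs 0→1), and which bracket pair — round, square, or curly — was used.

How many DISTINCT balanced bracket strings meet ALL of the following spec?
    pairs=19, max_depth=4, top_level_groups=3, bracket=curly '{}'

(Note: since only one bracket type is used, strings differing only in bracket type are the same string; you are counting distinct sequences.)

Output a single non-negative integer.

Answer: 32854689

Derivation:
Spec: pairs=19 depth=4 groups=3
Count(depth <= 4) = 34550433
Count(depth <= 3) = 1695744
Count(depth == 4) = 34550433 - 1695744 = 32854689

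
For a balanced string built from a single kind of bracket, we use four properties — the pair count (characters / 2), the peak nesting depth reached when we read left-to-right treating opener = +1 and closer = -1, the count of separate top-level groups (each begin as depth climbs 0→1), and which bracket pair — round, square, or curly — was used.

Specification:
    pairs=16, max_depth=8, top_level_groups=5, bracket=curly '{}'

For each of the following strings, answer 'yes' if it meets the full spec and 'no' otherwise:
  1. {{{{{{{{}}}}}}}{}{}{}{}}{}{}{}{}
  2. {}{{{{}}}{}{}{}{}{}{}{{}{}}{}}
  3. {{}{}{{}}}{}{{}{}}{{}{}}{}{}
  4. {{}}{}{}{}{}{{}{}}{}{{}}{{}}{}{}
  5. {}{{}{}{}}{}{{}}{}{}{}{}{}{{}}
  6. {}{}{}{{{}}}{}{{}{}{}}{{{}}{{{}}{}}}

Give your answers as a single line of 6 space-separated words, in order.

Answer: yes no no no no no

Derivation:
String 1 '{{{{{{{{}}}}}}}{}{}{}{}}{}{}{}{}': depth seq [1 2 3 4 5 6 7 8 7 6 5 4 3 2 1 2 1 2 1 2 1 2 1 0 1 0 1 0 1 0 1 0]
  -> pairs=16 depth=8 groups=5 -> yes
String 2 '{}{{{{}}}{}{}{}{}{}{}{{}{}}{}}': depth seq [1 0 1 2 3 4 3 2 1 2 1 2 1 2 1 2 1 2 1 2 1 2 3 2 3 2 1 2 1 0]
  -> pairs=15 depth=4 groups=2 -> no
String 3 '{{}{}{{}}}{}{{}{}}{{}{}}{}{}': depth seq [1 2 1 2 1 2 3 2 1 0 1 0 1 2 1 2 1 0 1 2 1 2 1 0 1 0 1 0]
  -> pairs=14 depth=3 groups=6 -> no
String 4 '{{}}{}{}{}{}{{}{}}{}{{}}{{}}{}{}': depth seq [1 2 1 0 1 0 1 0 1 0 1 0 1 2 1 2 1 0 1 0 1 2 1 0 1 2 1 0 1 0 1 0]
  -> pairs=16 depth=2 groups=11 -> no
String 5 '{}{{}{}{}}{}{{}}{}{}{}{}{}{{}}': depth seq [1 0 1 2 1 2 1 2 1 0 1 0 1 2 1 0 1 0 1 0 1 0 1 0 1 0 1 2 1 0]
  -> pairs=15 depth=2 groups=10 -> no
String 6 '{}{}{}{{{}}}{}{{}{}{}}{{{}}{{{}}{}}}': depth seq [1 0 1 0 1 0 1 2 3 2 1 0 1 0 1 2 1 2 1 2 1 0 1 2 3 2 1 2 3 4 3 2 3 2 1 0]
  -> pairs=18 depth=4 groups=7 -> no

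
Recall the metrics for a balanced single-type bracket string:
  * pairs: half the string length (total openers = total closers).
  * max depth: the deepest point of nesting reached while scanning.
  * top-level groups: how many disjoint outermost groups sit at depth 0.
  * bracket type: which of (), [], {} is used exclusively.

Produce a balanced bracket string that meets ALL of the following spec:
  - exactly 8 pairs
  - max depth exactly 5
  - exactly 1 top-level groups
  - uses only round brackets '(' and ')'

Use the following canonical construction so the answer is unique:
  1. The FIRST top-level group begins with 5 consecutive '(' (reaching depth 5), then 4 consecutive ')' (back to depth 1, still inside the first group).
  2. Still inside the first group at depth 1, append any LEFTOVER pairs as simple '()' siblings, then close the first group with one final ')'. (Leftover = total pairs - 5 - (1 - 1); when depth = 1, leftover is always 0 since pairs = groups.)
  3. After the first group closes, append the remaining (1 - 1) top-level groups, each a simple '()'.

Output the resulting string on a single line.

Spec: pairs=8 depth=5 groups=1
Leftover pairs = 8 - 5 - (1-1) = 3
First group: deep chain of depth 5 + 3 sibling pairs
Remaining 0 groups: simple '()' each

Answer: ((((())))()()())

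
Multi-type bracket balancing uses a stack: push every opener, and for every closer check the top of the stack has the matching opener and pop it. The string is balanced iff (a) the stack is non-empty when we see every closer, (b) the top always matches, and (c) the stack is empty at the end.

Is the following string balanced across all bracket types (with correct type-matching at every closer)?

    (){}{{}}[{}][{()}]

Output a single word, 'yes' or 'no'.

pos 0: push '('; stack = (
pos 1: ')' matches '('; pop; stack = (empty)
pos 2: push '{'; stack = {
pos 3: '}' matches '{'; pop; stack = (empty)
pos 4: push '{'; stack = {
pos 5: push '{'; stack = {{
pos 6: '}' matches '{'; pop; stack = {
pos 7: '}' matches '{'; pop; stack = (empty)
pos 8: push '['; stack = [
pos 9: push '{'; stack = [{
pos 10: '}' matches '{'; pop; stack = [
pos 11: ']' matches '['; pop; stack = (empty)
pos 12: push '['; stack = [
pos 13: push '{'; stack = [{
pos 14: push '('; stack = [{(
pos 15: ')' matches '('; pop; stack = [{
pos 16: '}' matches '{'; pop; stack = [
pos 17: ']' matches '['; pop; stack = (empty)
end: stack empty → VALID
Verdict: properly nested → yes

Answer: yes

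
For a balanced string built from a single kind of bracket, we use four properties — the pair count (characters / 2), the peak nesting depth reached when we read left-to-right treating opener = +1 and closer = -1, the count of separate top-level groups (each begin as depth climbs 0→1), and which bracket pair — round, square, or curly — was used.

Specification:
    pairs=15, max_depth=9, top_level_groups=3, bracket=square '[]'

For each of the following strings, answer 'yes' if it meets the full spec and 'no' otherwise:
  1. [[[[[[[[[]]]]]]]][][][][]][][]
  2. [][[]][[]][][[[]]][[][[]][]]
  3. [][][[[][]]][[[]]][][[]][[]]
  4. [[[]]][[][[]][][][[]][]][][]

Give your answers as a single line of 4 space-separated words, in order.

Answer: yes no no no

Derivation:
String 1 '[[[[[[[[[]]]]]]]][][][][]][][]': depth seq [1 2 3 4 5 6 7 8 9 8 7 6 5 4 3 2 1 2 1 2 1 2 1 2 1 0 1 0 1 0]
  -> pairs=15 depth=9 groups=3 -> yes
String 2 '[][[]][[]][][[[]]][[][[]][]]': depth seq [1 0 1 2 1 0 1 2 1 0 1 0 1 2 3 2 1 0 1 2 1 2 3 2 1 2 1 0]
  -> pairs=14 depth=3 groups=6 -> no
String 3 '[][][[[][]]][[[]]][][[]][[]]': depth seq [1 0 1 0 1 2 3 2 3 2 1 0 1 2 3 2 1 0 1 0 1 2 1 0 1 2 1 0]
  -> pairs=14 depth=3 groups=7 -> no
String 4 '[[[]]][[][[]][][][[]][]][][]': depth seq [1 2 3 2 1 0 1 2 1 2 3 2 1 2 1 2 1 2 3 2 1 2 1 0 1 0 1 0]
  -> pairs=14 depth=3 groups=4 -> no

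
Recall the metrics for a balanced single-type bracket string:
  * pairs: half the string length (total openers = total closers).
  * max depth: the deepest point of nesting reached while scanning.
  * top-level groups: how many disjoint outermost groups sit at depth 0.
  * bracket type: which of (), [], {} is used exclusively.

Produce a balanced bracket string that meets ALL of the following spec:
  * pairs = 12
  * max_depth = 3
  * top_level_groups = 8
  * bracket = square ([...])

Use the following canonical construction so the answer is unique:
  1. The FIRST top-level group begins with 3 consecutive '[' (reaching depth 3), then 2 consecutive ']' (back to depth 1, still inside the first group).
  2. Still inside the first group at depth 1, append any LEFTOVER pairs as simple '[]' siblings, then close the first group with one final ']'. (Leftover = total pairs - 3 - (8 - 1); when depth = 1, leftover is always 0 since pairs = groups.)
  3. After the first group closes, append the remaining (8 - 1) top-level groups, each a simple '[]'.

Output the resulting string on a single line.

Spec: pairs=12 depth=3 groups=8
Leftover pairs = 12 - 3 - (8-1) = 2
First group: deep chain of depth 3 + 2 sibling pairs
Remaining 7 groups: simple '[]' each

Answer: [[[]][][]][][][][][][][]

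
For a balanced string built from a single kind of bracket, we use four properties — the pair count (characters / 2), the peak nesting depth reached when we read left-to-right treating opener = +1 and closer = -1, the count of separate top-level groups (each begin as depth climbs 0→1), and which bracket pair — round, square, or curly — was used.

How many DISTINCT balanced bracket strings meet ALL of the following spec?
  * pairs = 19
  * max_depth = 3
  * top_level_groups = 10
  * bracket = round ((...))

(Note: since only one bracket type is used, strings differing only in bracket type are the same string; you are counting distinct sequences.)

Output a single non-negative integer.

Spec: pairs=19 depth=3 groups=10
Count(depth <= 3) = 1030490
Count(depth <= 2) = 48620
Count(depth == 3) = 1030490 - 48620 = 981870

Answer: 981870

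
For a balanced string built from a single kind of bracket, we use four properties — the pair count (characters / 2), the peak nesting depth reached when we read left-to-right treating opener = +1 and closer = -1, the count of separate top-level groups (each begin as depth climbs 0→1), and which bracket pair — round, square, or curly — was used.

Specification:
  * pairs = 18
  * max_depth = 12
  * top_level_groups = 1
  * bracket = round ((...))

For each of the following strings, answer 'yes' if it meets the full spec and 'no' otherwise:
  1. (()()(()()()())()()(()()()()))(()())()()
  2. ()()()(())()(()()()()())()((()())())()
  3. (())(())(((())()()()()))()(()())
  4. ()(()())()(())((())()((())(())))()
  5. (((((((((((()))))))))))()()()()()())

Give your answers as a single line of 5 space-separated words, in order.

String 1 '(()()(()()()())()()(()()()()))(()())()()': depth seq [1 2 1 2 1 2 3 2 3 2 3 2 3 2 1 2 1 2 1 2 3 2 3 2 3 2 3 2 1 0 1 2 1 2 1 0 1 0 1 0]
  -> pairs=20 depth=3 groups=4 -> no
String 2 '()()()(())()(()()()()())()((()())())()': depth seq [1 0 1 0 1 0 1 2 1 0 1 0 1 2 1 2 1 2 1 2 1 2 1 0 1 0 1 2 3 2 3 2 1 2 1 0 1 0]
  -> pairs=19 depth=3 groups=9 -> no
String 3 '(())(())(((())()()()()))()(()())': depth seq [1 2 1 0 1 2 1 0 1 2 3 4 3 2 3 2 3 2 3 2 3 2 1 0 1 0 1 2 1 2 1 0]
  -> pairs=16 depth=4 groups=5 -> no
String 4 '()(()())()(())((())()((())(())))()': depth seq [1 0 1 2 1 2 1 0 1 0 1 2 1 0 1 2 3 2 1 2 1 2 3 4 3 2 3 4 3 2 1 0 1 0]
  -> pairs=17 depth=4 groups=6 -> no
String 5 '(((((((((((()))))))))))()()()()()())': depth seq [1 2 3 4 5 6 7 8 9 10 11 12 11 10 9 8 7 6 5 4 3 2 1 2 1 2 1 2 1 2 1 2 1 2 1 0]
  -> pairs=18 depth=12 groups=1 -> yes

Answer: no no no no yes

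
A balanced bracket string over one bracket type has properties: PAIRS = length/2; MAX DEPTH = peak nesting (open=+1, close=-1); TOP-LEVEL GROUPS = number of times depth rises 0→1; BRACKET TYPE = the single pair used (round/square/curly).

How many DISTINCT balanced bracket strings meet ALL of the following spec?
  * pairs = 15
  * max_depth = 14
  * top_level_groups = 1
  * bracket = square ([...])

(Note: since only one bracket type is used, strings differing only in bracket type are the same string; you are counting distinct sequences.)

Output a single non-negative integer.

Answer: 25

Derivation:
Spec: pairs=15 depth=14 groups=1
Count(depth <= 14) = 2674439
Count(depth <= 13) = 2674414
Count(depth == 14) = 2674439 - 2674414 = 25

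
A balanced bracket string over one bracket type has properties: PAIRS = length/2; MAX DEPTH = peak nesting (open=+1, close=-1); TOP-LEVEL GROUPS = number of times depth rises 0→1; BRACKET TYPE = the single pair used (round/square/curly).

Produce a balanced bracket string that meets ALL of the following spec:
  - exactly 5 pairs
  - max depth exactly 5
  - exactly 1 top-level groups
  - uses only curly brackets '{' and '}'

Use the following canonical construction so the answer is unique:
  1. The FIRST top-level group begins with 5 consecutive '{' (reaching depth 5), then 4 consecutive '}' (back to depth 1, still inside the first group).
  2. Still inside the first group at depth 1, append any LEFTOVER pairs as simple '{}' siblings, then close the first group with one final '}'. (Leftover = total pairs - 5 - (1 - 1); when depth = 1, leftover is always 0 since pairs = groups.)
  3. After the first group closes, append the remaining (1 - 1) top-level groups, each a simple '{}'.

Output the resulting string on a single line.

Answer: {{{{{}}}}}

Derivation:
Spec: pairs=5 depth=5 groups=1
Leftover pairs = 5 - 5 - (1-1) = 0
First group: deep chain of depth 5 + 0 sibling pairs
Remaining 0 groups: simple '{}' each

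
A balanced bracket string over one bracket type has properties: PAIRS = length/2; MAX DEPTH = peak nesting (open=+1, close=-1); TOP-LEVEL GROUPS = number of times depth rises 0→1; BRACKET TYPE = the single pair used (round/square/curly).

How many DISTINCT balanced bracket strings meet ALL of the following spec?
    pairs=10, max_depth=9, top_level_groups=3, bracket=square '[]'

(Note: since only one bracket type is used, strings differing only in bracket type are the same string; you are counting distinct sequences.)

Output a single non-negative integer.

Spec: pairs=10 depth=9 groups=3
Count(depth <= 9) = 3432
Count(depth <= 8) = 3432
Count(depth == 9) = 3432 - 3432 = 0

Answer: 0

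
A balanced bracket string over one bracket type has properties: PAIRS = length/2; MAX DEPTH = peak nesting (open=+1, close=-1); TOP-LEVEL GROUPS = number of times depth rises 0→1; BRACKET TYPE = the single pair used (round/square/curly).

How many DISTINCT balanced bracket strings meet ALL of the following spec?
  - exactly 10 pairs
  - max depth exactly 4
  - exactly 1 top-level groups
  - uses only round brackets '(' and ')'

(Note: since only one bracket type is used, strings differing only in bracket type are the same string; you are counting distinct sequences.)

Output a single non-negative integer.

Answer: 1341

Derivation:
Spec: pairs=10 depth=4 groups=1
Count(depth <= 4) = 1597
Count(depth <= 3) = 256
Count(depth == 4) = 1597 - 256 = 1341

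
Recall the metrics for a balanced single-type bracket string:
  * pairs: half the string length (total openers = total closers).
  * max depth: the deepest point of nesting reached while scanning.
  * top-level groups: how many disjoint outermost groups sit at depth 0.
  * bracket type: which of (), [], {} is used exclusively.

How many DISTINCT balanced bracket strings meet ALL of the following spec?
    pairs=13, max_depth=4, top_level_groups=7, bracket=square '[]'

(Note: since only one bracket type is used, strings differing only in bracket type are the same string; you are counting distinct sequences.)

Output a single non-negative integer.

Spec: pairs=13 depth=4 groups=7
Count(depth <= 4) = 9170
Count(depth <= 3) = 6321
Count(depth == 4) = 9170 - 6321 = 2849

Answer: 2849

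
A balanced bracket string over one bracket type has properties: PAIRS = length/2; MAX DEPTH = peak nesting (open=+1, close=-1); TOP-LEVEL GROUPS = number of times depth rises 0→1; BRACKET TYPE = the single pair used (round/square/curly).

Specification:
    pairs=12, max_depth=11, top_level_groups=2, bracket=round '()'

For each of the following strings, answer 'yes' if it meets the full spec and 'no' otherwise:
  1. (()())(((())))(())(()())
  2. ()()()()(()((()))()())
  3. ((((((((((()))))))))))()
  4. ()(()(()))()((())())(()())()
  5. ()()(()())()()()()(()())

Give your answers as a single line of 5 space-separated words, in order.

Answer: no no yes no no

Derivation:
String 1 '(()())(((())))(())(()())': depth seq [1 2 1 2 1 0 1 2 3 4 3 2 1 0 1 2 1 0 1 2 1 2 1 0]
  -> pairs=12 depth=4 groups=4 -> no
String 2 '()()()()(()((()))()())': depth seq [1 0 1 0 1 0 1 0 1 2 1 2 3 4 3 2 1 2 1 2 1 0]
  -> pairs=11 depth=4 groups=5 -> no
String 3 '((((((((((()))))))))))()': depth seq [1 2 3 4 5 6 7 8 9 10 11 10 9 8 7 6 5 4 3 2 1 0 1 0]
  -> pairs=12 depth=11 groups=2 -> yes
String 4 '()(()(()))()((())())(()())()': depth seq [1 0 1 2 1 2 3 2 1 0 1 0 1 2 3 2 1 2 1 0 1 2 1 2 1 0 1 0]
  -> pairs=14 depth=3 groups=6 -> no
String 5 '()()(()())()()()()(()())': depth seq [1 0 1 0 1 2 1 2 1 0 1 0 1 0 1 0 1 0 1 2 1 2 1 0]
  -> pairs=12 depth=2 groups=8 -> no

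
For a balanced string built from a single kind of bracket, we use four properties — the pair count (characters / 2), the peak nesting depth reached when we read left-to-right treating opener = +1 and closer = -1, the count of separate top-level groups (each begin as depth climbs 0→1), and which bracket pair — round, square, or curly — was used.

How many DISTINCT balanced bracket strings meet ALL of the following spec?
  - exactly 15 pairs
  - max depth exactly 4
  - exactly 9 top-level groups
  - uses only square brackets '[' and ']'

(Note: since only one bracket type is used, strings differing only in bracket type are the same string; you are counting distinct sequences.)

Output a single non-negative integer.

Answer: 5625

Derivation:
Spec: pairs=15 depth=4 groups=9
Count(depth <= 4) = 21897
Count(depth <= 3) = 16272
Count(depth == 4) = 21897 - 16272 = 5625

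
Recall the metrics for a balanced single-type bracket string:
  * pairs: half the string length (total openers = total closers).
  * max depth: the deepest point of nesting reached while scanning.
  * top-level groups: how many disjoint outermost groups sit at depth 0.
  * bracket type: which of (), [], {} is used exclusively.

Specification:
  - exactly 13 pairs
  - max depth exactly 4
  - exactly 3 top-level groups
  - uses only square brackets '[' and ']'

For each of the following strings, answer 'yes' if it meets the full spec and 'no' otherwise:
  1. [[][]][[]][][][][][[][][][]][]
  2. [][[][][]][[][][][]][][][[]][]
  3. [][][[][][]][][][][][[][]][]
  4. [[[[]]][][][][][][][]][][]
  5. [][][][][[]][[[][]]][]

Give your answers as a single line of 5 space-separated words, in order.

String 1 '[[][]][[]][][][][][[][][][]][]': depth seq [1 2 1 2 1 0 1 2 1 0 1 0 1 0 1 0 1 0 1 2 1 2 1 2 1 2 1 0 1 0]
  -> pairs=15 depth=2 groups=8 -> no
String 2 '[][[][][]][[][][][]][][][[]][]': depth seq [1 0 1 2 1 2 1 2 1 0 1 2 1 2 1 2 1 2 1 0 1 0 1 0 1 2 1 0 1 0]
  -> pairs=15 depth=2 groups=7 -> no
String 3 '[][][[][][]][][][][][[][]][]': depth seq [1 0 1 0 1 2 1 2 1 2 1 0 1 0 1 0 1 0 1 0 1 2 1 2 1 0 1 0]
  -> pairs=14 depth=2 groups=9 -> no
String 4 '[[[[]]][][][][][][][]][][]': depth seq [1 2 3 4 3 2 1 2 1 2 1 2 1 2 1 2 1 2 1 2 1 0 1 0 1 0]
  -> pairs=13 depth=4 groups=3 -> yes
String 5 '[][][][][[]][[[][]]][]': depth seq [1 0 1 0 1 0 1 0 1 2 1 0 1 2 3 2 3 2 1 0 1 0]
  -> pairs=11 depth=3 groups=7 -> no

Answer: no no no yes no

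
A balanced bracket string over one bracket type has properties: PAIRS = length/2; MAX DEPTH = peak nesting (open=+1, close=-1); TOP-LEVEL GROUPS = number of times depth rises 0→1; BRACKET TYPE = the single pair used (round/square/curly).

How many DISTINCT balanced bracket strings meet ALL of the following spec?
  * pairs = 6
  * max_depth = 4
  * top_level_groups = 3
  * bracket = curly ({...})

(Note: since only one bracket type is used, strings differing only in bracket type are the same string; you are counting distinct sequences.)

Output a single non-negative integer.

Answer: 3

Derivation:
Spec: pairs=6 depth=4 groups=3
Count(depth <= 4) = 28
Count(depth <= 3) = 25
Count(depth == 4) = 28 - 25 = 3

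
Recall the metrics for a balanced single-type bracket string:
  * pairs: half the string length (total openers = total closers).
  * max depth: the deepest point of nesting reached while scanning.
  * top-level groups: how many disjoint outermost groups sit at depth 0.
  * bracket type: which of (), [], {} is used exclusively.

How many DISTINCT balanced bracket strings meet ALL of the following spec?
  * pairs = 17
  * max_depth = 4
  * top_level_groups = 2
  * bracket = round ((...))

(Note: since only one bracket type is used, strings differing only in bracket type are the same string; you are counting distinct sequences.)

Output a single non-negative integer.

Spec: pairs=17 depth=4 groups=2
Count(depth <= 4) = 3145394
Count(depth <= 3) = 147456
Count(depth == 4) = 3145394 - 147456 = 2997938

Answer: 2997938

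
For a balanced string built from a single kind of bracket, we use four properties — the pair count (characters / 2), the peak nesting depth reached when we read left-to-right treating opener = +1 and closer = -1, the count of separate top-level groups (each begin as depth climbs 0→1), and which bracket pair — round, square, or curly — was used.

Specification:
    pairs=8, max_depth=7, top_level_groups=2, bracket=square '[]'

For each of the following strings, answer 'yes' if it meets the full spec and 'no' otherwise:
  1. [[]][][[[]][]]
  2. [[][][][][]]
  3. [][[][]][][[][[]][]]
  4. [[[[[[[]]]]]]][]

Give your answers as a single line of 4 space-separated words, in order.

String 1 '[[]][][[[]][]]': depth seq [1 2 1 0 1 0 1 2 3 2 1 2 1 0]
  -> pairs=7 depth=3 groups=3 -> no
String 2 '[[][][][][]]': depth seq [1 2 1 2 1 2 1 2 1 2 1 0]
  -> pairs=6 depth=2 groups=1 -> no
String 3 '[][[][]][][[][[]][]]': depth seq [1 0 1 2 1 2 1 0 1 0 1 2 1 2 3 2 1 2 1 0]
  -> pairs=10 depth=3 groups=4 -> no
String 4 '[[[[[[[]]]]]]][]': depth seq [1 2 3 4 5 6 7 6 5 4 3 2 1 0 1 0]
  -> pairs=8 depth=7 groups=2 -> yes

Answer: no no no yes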